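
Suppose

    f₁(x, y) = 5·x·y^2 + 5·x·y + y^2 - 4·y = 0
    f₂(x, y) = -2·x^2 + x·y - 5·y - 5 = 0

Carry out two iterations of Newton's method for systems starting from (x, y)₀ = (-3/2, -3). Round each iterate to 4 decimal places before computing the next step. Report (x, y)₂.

At (-3/2, -3): F = (-24.0000, 10.0000).
Jacobian J = [[5·y^2 + 5·y, 10·x·y + 5·x + 2·y - 4], [-4·x + y, x - 5]].
At the point, J = [[30.0000, 27.5000], [3.0000, -6.5000]] (det J = -277.5000).
Solving J·Δ = −F gives Δ = (-0.4288, 1.3405).
Then the next iterate is (x, y)₁ = (-1.9288, -1.6595).
Round to (-1.9288, -1.6595) and repeat: F = (-1.162842, -0.942195), J = [[5.472201, 15.045436], [6.0557, -6.9288]].
Δ = (0.1723, 0.0146), so (x, y)₂ = (-1.7565, -1.6449).

(-1.7565, -1.6449)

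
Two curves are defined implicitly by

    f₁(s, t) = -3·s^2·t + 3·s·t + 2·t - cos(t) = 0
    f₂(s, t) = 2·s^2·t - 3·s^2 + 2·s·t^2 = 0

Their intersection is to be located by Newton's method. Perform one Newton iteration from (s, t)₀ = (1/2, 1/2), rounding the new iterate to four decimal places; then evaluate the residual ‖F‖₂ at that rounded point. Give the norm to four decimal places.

0.1010

At (1/2, 1/2): F = (0.497417, -0.2500).
Jacobian J = [[-6·s·t + 3·t, -3·s^2 + 3·s + sin(t) + 2], [4·s·t - 6·s + 2·t^2, 2·s^2 + 4·s·t]].
At the point, J = [[0.0000, 3.229426], [-1.5000, 1.5000]] (det J = 4.844138).
Solving J·Δ = −F gives Δ = (-0.3207, -0.1540).
Then the next iterate is (s, t)₁ = (0.1793, 0.3460).
Re-evaluating at (0.1793, 0.3460): F = (-0.095994, -0.031269), so ‖F‖₂ = 0.1010.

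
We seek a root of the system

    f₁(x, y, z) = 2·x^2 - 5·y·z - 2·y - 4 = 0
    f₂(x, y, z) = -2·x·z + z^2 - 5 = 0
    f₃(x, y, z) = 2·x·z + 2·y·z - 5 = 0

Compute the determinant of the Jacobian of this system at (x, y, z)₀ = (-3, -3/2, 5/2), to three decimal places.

327.500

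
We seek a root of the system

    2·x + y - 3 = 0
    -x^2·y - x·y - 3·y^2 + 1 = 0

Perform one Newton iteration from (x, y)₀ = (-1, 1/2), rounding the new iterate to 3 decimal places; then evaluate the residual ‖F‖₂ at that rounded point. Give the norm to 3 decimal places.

At (-1, 1/2): F = (-4.500, 0.250).
Jacobian J = [[2, 1], [-2·x·y - y, -x^2 - x - 6·y]].
At the point, J = [[2.000, 1.000], [0.500, -3.000]] (det J = -6.500).
Solving J·Δ = −F gives Δ = (2.038, 0.423).
Then the next iterate is (x, y)₁ = (1.038, 0.923).
Re-evaluating at (1.038, 0.923): F = (-0.001, -3.50834), so ‖F‖₂ = 3.508.

3.508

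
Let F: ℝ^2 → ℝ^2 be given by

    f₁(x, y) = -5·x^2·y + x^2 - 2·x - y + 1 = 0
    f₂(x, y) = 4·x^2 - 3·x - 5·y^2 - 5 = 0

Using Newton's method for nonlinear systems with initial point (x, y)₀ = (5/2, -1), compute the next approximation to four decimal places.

At (5/2, -1): F = (34.5000, 7.5000).
Jacobian J = [[-10·x·y + 2·x - 2, -5·x^2 - 1], [8·x - 3, -10·y]].
At the point, J = [[28.0000, -32.2500], [17.0000, 10.0000]] (det J = 828.2500).
Solving J·Δ = −F gives Δ = (-0.7086, 0.4546).
Then the next iterate is (x, y)₁ = (1.7914, -0.5454).

(1.7914, -0.5454)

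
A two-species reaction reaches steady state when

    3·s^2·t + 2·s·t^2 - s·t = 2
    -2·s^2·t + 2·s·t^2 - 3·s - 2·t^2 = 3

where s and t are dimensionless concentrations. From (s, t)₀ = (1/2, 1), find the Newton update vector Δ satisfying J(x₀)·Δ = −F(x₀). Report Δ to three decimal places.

(4.731, -8.077)

At (1/2, 1): F = (-0.750, -6.000).
Jacobian J = [[6·s·t + 2·t^2 - t, 3·s^2 + 4·s·t - s], [-4·s·t + 2·t^2 - 3, -2·s^2 + 4·s·t - 4·t]].
At the point, J = [[4.000, 2.250], [-3.000, -2.500]] (det J = -3.250).
Solving J·Δ = −F gives Δ = (4.731, -8.077).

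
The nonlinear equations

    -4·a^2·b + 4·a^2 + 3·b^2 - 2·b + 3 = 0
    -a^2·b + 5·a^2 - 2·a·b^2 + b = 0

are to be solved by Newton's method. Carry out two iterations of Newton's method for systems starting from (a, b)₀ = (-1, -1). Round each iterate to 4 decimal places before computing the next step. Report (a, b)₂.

At (-1, -1): F = (16.0000, 7.0000).
Jacobian J = [[-8·a·b + 8·a, -4·a^2 + 6·b - 2], [-2·a·b + 10·a - 2·b^2, -a^2 - 4·a·b + 1]].
At the point, J = [[-16.0000, -12.0000], [-14.0000, -4.0000]] (det J = -104.0000).
Solving J·Δ = −F gives Δ = (0.1923, 1.0769).
Then the next iterate is (a, b)₁ = (-0.8077, 0.0769).
Round to (-0.8077, 0.0769) and repeat: F = (5.272786, 3.298181), J = [[-5.964703, -4.148117], [-7.964603, 0.596069]].
Δ = (0.4598, 0.6100), so (a, b)₂ = (-0.3479, 0.6869).

(-0.3479, 0.6869)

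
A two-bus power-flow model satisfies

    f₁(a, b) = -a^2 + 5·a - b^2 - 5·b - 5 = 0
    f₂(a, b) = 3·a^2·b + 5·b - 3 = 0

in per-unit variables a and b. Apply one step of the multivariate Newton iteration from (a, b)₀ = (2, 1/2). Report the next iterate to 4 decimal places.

At (2, 1/2): F = (-1.7500, 5.5000).
Jacobian J = [[-2·a + 5, -2·b - 5], [6·a·b, 3·a^2 + 5]].
At the point, J = [[1.0000, -6.0000], [6.0000, 17.0000]] (det J = 53.0000).
Solving J·Δ = −F gives Δ = (-0.0613, -0.3019).
Then the next iterate is (a, b)₁ = (1.9387, 0.1981).

(1.9387, 0.1981)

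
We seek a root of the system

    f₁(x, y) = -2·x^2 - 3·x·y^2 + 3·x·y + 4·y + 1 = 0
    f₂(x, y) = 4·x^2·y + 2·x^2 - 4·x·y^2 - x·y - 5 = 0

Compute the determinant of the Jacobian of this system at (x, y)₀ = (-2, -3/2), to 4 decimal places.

J = [[-4·x - 3·y^2 + 3·y, -6·x·y + 3·x + 4], [8·x·y + 4·x - 4·y^2 - y, 4·x^2 - 8·x·y - x]].
At the point, J = [[-3.2500, -20.0000], [8.5000, -6.0000]].
det J = 189.5000.

189.5000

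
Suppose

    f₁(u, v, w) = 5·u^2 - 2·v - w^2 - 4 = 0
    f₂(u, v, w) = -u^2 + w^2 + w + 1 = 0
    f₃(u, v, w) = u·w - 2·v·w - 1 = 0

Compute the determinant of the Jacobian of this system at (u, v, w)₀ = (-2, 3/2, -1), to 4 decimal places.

J = [[10·u, -2, -2·w], [-2·u, 0, 2·w + 1], [w, -2·w, u - 2·v]].
At the point, J = [[-20.0000, -2.0000, 2.0000], [4.0000, 0.0000, -1.0000], [-1.0000, 2.0000, -5.0000]].
det J = -66.0000.

-66.0000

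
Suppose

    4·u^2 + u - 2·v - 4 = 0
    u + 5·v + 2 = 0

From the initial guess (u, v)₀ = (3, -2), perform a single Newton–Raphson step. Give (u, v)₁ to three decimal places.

At (3, -2): F = (39.000, -5.000).
Jacobian J = [[8·u + 1, -2], [1, 5]].
At the point, J = [[25.000, -2.000], [1.000, 5.000]] (det J = 127.000).
Solving J·Δ = −F gives Δ = (-1.457, 1.291).
Then the next iterate is (u, v)₁ = (1.543, -0.709).

(1.543, -0.709)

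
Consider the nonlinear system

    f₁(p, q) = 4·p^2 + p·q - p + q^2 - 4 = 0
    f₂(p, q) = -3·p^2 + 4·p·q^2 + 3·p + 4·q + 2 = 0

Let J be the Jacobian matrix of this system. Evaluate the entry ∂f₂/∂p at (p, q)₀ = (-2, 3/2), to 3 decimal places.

∂f₂/∂p = -6·p + 4·q^2 + 3.
At (-2, 3/2) this is 24.000.

24.000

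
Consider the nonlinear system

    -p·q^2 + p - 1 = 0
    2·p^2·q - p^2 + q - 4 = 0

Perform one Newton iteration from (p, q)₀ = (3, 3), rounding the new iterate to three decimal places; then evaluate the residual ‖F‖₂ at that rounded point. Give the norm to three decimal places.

14.078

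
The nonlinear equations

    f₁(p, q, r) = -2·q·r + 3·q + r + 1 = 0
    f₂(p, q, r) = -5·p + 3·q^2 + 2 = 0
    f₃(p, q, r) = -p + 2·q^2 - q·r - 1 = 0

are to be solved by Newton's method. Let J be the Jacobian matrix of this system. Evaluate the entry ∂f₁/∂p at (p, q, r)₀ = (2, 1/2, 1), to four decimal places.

0.0000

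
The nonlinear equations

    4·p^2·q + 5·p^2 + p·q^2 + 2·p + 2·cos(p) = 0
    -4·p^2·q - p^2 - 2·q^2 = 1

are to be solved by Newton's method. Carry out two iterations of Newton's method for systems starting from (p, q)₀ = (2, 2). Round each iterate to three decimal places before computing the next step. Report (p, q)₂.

(0.540, 0.991)

At (2, 2): F = (63.16771, -45.000).
Jacobian J = [[8·p·q + 10·p + q^2 - 2·sin(p) + 2, 4·p^2 + 2·p·q], [-8·p·q - 2·p, -4·p^2 - 4·q]].
At the point, J = [[56.18141, 24.000], [-36.000, -24.000]] (det J = -484.35372).
Solving J·Δ = −F gives Δ = (-0.900, -0.525).
Then the next iterate is (p, q)₁ = (1.100, 1.475).
Round to (1.100, 1.475) and repeat: F = (18.68938, -13.70025), J = [[26.37321, 8.085], [-15.180, -10.740]].
Δ = (-0.560, -0.484), so (p, q)₂ = (0.540, 0.991).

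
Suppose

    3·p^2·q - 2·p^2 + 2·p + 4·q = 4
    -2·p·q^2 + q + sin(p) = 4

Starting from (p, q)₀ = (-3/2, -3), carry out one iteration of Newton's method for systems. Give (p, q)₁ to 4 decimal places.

At (-3/2, -3): F = (-43.7500, 19.002505).
Jacobian J = [[6·p·q - 4·p + 2, 3·p^2 + 4], [-2·q^2 + cos(p), -4·p·q + 1]].
At the point, J = [[35.0000, 10.7500], [-17.929263, -17.0000]] (det J = -402.260425).
Solving J·Δ = −F gives Δ = (1.3411, -0.2966).
Then the next iterate is (p, q)₁ = (-0.1589, -3.2966).

(-0.1589, -3.2966)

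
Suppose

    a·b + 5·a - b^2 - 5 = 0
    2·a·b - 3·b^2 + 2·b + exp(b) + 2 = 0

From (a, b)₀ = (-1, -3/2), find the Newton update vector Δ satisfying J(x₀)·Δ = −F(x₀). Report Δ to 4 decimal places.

(2.3535, 1.2563)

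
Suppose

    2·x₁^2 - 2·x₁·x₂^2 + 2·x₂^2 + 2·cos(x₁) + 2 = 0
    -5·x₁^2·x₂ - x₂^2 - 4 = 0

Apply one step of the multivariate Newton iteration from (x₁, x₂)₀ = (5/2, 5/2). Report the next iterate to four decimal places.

(1.1142, 2.4514)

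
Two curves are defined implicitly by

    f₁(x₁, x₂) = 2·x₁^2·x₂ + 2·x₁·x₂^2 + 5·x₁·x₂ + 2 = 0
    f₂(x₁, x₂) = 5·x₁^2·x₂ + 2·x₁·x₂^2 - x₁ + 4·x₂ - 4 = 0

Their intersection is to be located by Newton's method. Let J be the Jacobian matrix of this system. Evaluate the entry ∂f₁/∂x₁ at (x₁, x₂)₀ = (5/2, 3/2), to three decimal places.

∂f₁/∂x₁ = 4·x₁·x₂ + 2·x₂^2 + 5·x₂.
At (5/2, 3/2) this is 27.000.

27.000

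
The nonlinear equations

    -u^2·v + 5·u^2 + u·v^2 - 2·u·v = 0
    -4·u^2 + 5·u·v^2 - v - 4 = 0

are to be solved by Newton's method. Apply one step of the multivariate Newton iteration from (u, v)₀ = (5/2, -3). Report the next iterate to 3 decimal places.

At (5/2, -3): F = (87.500, 86.500).
Jacobian J = [[-2·u·v + 10·u + v^2 - 2·v, -u^2 + 2·u·v - 2·u], [-8·u + 5·v^2, 10·u·v - 1]].
At the point, J = [[55.000, -26.250], [25.000, -76.000]] (det J = -3523.750).
Solving J·Δ = −F gives Δ = (-1.243, 0.729).
Then the next iterate is (u, v)₁ = (1.257, -2.271).

(1.257, -2.271)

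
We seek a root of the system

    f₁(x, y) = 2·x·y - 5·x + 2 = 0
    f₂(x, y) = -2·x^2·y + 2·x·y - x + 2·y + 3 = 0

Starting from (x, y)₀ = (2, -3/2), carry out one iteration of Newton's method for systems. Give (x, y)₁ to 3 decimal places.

(2.750, 3.500)

At (2, -3/2): F = (-14.000, 4.000).
Jacobian J = [[2·y - 5, 2·x], [-4·x·y + 2·y - 1, -2·x^2 + 2·x + 2]].
At the point, J = [[-8.000, 4.000], [8.000, -2.000]] (det J = -16.000).
Solving J·Δ = −F gives Δ = (0.750, 5.000).
Then the next iterate is (x, y)₁ = (2.750, 3.500).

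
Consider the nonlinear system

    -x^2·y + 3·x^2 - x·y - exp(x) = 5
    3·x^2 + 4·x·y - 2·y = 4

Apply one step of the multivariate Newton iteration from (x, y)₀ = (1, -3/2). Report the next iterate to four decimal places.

At (1, -3/2): F = (-1.718282, -4.0000).
Jacobian J = [[-2·x·y + 6·x - y - exp(x), -x^2 - x], [6·x + 4·y, 4·x - 2]].
At the point, J = [[7.781718, -2.0000], [0.0000, 2.0000]] (det J = 15.563436).
Solving J·Δ = −F gives Δ = (0.7348, 2.0000).
Then the next iterate is (x, y)₁ = (1.7348, 0.5000).

(1.7348, 0.5000)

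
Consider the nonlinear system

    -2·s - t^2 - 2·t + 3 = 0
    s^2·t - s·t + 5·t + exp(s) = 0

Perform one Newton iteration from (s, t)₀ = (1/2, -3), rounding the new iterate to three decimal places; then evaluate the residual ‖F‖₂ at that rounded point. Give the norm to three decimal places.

At (1/2, -3): F = (-1.000, -12.60128).
Jacobian J = [[-2, -2·t - 2], [2·s·t - t + exp(s), s^2 - s + 5]].
At the point, J = [[-2.000, 4.000], [1.64872, 4.750]] (det J = -16.09489).
Solving J·Δ = −F gives Δ = (2.837, 1.668).
Then the next iterate is (s, t)₁ = (3.337, -1.332).
Re-evaluating at (3.337, -1.332): F = (-2.78422, 11.08690), so ‖F‖₂ = 11.431.

11.431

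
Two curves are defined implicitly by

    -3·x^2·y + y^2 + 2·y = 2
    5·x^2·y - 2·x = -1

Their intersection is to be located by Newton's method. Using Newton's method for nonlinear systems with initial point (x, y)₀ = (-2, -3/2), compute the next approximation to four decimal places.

At (-2, -3/2): F = (15.2500, -25.0000).
Jacobian J = [[-6·x·y, -3·x^2 + 2·y + 2], [10·x·y - 2, 5·x^2]].
At the point, J = [[-18.0000, -13.0000], [28.0000, 20.0000]] (det J = 4.0000).
Solving J·Δ = −F gives Δ = (5.0000, -5.7500).
Then the next iterate is (x, y)₁ = (3.0000, -7.2500).

(3.0000, -7.2500)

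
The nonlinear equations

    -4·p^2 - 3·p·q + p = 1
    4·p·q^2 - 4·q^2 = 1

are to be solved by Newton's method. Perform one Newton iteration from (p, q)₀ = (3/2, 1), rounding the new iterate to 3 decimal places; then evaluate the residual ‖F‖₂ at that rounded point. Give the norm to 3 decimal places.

At (3/2, 1): F = (-13.000, 1.000).
Jacobian J = [[-8·p - 3·q + 1, -3·p], [4·q^2, 8·p·q - 8·q]].
At the point, J = [[-14.000, -4.500], [4.000, 4.000]] (det J = -38.000).
Solving J·Δ = −F gives Δ = (-1.250, 1.000).
Then the next iterate is (p, q)₁ = (0.250, 2.000).
Re-evaluating at (0.250, 2.000): F = (-2.500, -13.000), so ‖F‖₂ = 13.238.

13.238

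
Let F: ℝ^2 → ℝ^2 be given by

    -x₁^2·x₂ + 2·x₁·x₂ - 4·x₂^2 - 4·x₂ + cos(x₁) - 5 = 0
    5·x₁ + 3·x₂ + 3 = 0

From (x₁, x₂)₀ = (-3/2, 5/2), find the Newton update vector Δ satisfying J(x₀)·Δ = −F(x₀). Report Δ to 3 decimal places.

(0.382, -1.637)

At (-3/2, 5/2): F = (-53.05426, 3.000).
Jacobian J = [[-2·x₁·x₂ + 2·x₂ - sin(x₁), -x₁^2 + 2·x₁ - 8·x₂ - 4], [5, 3]].
At the point, J = [[13.49749, -29.250], [5.000, 3.000]] (det J = 186.74248).
Solving J·Δ = −F gives Δ = (0.382, -1.637).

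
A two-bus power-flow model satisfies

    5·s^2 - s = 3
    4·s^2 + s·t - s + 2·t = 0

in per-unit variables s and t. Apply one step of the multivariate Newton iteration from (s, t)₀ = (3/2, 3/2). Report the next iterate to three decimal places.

At (3/2, 3/2): F = (6.750, 12.750).
Jacobian J = [[10·s - 1, 0], [8·s + t - 1, s + 2]].
At the point, J = [[14.000, 0.000], [12.500, 3.500]] (det J = 49.000).
Solving J·Δ = −F gives Δ = (-0.482, -1.921).
Then the next iterate is (s, t)₁ = (1.018, -0.421).

(1.018, -0.421)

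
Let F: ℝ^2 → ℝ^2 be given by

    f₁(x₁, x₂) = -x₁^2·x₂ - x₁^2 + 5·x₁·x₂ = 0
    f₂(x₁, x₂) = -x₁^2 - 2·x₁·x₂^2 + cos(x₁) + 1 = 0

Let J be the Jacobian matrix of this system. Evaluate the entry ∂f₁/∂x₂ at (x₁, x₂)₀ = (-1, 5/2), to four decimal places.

-6.0000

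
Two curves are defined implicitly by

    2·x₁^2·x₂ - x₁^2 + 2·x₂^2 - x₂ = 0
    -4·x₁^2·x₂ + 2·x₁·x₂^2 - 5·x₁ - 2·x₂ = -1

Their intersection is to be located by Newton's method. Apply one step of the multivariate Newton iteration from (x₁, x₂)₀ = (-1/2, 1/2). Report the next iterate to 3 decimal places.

At (-1/2, 1/2): F = (0.000, 1.750).
Jacobian J = [[4·x₁·x₂ - 2·x₁, 2·x₁^2 + 4·x₂ - 1], [-8·x₁·x₂ + 2·x₂^2 - 5, -4·x₁^2 + 4·x₁·x₂ - 2]].
At the point, J = [[0.000, 1.500], [-2.500, -4.000]] (det J = 3.750).
Solving J·Δ = −F gives Δ = (0.700, 0.000).
Then the next iterate is (x₁, x₂)₁ = (0.200, 0.500).

(0.200, 0.500)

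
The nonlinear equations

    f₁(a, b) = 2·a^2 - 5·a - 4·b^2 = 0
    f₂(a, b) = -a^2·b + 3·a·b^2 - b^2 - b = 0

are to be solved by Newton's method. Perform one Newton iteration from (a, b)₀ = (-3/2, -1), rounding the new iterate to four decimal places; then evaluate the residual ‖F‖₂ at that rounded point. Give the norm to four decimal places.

1.4844

At (-3/2, -1): F = (8.0000, -2.2500).
Jacobian J = [[4·a - 5, -8·b], [-2·a·b + 3·b^2, -a^2 + 6·a·b - 2·b - 1]].
At the point, J = [[-11.0000, 8.0000], [0.0000, 7.7500]] (det J = -85.2500).
Solving J·Δ = −F gives Δ = (0.9384, 0.2903).
Then the next iterate is (a, b)₁ = (-0.5616, -0.7097).
Re-evaluating at (-0.5616, -0.7097): F = (1.424093, -0.418729), so ‖F‖₂ = 1.4844.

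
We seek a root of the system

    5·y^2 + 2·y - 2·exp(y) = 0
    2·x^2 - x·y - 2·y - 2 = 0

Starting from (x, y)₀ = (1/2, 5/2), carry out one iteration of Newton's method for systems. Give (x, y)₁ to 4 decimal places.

(7.5521, -2.0104)

At (1/2, 5/2): F = (11.885012, -7.7500).
Jacobian J = [[0, 10·y - 2·exp(y) + 2], [4·x - y, -x - 2]].
At the point, J = [[0.0000, 2.635012], [-0.5000, -2.5000]] (det J = 1.317506).
Solving J·Δ = −F gives Δ = (7.0521, -4.5104).
Then the next iterate is (x, y)₁ = (7.5521, -2.0104).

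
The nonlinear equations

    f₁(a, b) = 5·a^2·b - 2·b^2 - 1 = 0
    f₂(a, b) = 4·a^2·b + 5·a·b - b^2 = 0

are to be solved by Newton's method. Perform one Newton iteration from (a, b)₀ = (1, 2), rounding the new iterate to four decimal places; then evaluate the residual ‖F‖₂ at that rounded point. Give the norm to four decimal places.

3.0237

At (1, 2): F = (1.0000, 14.0000).
Jacobian J = [[10·a·b, 5·a^2 - 4·b], [8·a·b + 5·b, 4·a^2 + 5·a - 2·b]].
At the point, J = [[20.0000, -3.0000], [26.0000, 5.0000]] (det J = 178.0000).
Solving J·Δ = −F gives Δ = (-0.2640, -1.4270).
Then the next iterate is (a, b)₁ = (0.7360, 0.5730).
Re-evaluating at (0.7360, 0.5730): F = (-0.104699, 3.021878), so ‖F‖₂ = 3.0237.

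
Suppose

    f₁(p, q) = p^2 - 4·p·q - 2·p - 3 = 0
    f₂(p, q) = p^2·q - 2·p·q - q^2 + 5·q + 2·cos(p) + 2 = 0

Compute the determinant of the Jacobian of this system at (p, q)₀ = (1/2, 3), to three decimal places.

J = [[2·p - 4·q - 2, -4·p], [2·p·q - 2·q - 2·sin(p), p^2 - 2·p - 2·q + 5]].
At the point, J = [[-13.000, -2.000], [-3.95885, -1.750]].
det J = 14.832.

14.832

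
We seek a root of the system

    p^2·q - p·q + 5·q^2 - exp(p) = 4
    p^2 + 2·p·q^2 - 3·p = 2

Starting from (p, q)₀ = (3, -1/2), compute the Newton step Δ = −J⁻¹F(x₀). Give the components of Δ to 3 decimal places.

At (3, -1/2): F = (-25.83554, -0.500).
Jacobian J = [[2·p·q - q - exp(p), p^2 - p + 10·q], [2·p + 2·q^2 - 3, 4·p·q]].
At the point, J = [[-22.58554, 1.000], [3.500, -6.000]] (det J = 132.01322).
Solving J·Δ = −F gives Δ = (-1.178, -0.771).

(-1.178, -0.771)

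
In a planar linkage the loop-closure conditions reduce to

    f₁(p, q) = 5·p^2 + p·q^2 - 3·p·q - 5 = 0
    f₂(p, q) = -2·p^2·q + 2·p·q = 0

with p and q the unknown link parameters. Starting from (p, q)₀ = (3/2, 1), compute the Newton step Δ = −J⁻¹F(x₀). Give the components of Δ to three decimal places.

At (3/2, 1): F = (3.250, -1.500).
Jacobian J = [[10·p + q^2 - 3·q, 2·p·q - 3·p], [-4·p·q + 2·q, -2·p^2 + 2·p]].
At the point, J = [[13.000, -1.500], [-4.000, -1.500]] (det J = -25.500).
Solving J·Δ = −F gives Δ = (-0.279, -0.255).

(-0.279, -0.255)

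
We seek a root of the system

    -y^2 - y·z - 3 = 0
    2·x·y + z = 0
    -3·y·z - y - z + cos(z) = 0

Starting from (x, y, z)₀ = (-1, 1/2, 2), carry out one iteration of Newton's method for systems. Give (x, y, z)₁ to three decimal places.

At (-1, 1/2, 2): F = (-4.250, 1.000, -5.91615).
Jacobian J = [[0, -2·y - z, -y], [2·y, 2·x, 1], [0, -3·z - 1, -3·y - sin(z) - 1]].
At the point, J = [[0.000, -3.000, -0.500], [1.000, -2.000, 1.000], [0.000, -7.000, -3.40930]] (det J = -6.72789).
Solving J·Δ = −F gives Δ = (-6.212, -1.714, 1.784).
Then the next iterate is (x, y, z)₁ = (-7.212, -1.214, 3.784).

(-7.212, -1.214, 3.784)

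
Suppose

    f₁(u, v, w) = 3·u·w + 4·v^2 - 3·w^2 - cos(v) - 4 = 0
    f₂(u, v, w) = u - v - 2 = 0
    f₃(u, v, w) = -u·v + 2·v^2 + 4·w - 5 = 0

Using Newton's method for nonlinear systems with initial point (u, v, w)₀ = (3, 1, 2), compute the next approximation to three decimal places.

At (3, 1, 2): F = (5.45970, 0.000, 2.000).
Jacobian J = [[3·w, 8·v + sin(v), 3·u - 6·w], [1, -1, 0], [-v, -u + 4·v, 4]].
At the point, J = [[6.000, 8.84147, -3.000], [1.000, -1.000, 0.000], [-1.000, 1.000, 4.000]] (det J = -59.36588).
Solving J·Δ = −F gives Δ = (-0.469, -0.469, -0.500).
Then the next iterate is (u, v, w)₁ = (2.531, 0.531, 1.500).

(2.531, 0.531, 1.500)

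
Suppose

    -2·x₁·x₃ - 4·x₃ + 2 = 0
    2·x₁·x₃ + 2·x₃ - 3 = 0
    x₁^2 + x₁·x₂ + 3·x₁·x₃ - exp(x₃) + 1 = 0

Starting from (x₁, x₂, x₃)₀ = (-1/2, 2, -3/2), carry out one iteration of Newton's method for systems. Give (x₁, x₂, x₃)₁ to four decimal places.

(-1.6667, 11.2741, -0.5000)

At (-1/2, 2, -3/2): F = (6.5000, -4.5000, 2.276870).
Jacobian J = [[-2·x₃, 0, -2·x₁ - 4], [2·x₃, 0, 2·x₁ + 2], [2·x₁ + x₂ + 3·x₃, x₁, 3·x₁ - exp(x₃)]].
At the point, J = [[3.0000, 0.0000, -3.0000], [-3.0000, 0.0000, 1.0000], [-3.5000, -0.5000, -1.723130]] (det J = -3.0000).
Solving J·Δ = −F gives Δ = (-1.1667, 9.2741, 1.0000).
Then the next iterate is (x₁, x₂, x₃)₁ = (-1.6667, 11.2741, -0.5000).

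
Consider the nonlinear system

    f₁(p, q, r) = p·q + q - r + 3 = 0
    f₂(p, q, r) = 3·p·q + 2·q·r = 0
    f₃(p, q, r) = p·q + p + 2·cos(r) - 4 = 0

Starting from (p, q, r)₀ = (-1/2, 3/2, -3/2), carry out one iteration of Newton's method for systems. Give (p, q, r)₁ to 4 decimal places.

(-1.4818, 1.5547, 2.3047)

At (-1/2, 3/2, -3/2): F = (5.2500, -6.7500, -5.108526).
Jacobian J = [[q, p + 1, -1], [3·q, 3·p + 2·r, 2·q], [q + 1, p, -2·sin(r)]].
At the point, J = [[1.5000, 0.5000, -1.0000], [4.5000, -4.5000, 3.0000], [2.5000, -0.5000, 1.994990]] (det J = -20.954910).
Solving J·Δ = −F gives Δ = (-0.9818, 0.0547, 3.8047).
Then the next iterate is (p, q, r)₁ = (-1.4818, 1.5547, 2.3047).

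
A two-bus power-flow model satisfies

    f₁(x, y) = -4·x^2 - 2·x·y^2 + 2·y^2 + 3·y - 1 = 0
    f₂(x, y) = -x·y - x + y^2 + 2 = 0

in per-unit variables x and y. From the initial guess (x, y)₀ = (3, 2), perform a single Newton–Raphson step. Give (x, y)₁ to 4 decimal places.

At (3, 2): F = (-47.0000, -3.0000).
Jacobian J = [[-8·x - 2·y^2, -4·x·y + 4·y + 3], [-y - 1, -x + 2·y]].
At the point, J = [[-32.0000, -13.0000], [-3.0000, 1.0000]] (det J = -71.0000).
Solving J·Δ = −F gives Δ = (-1.2113, -0.6338).
Then the next iterate is (x, y)₁ = (1.7887, 1.3662).

(1.7887, 1.3662)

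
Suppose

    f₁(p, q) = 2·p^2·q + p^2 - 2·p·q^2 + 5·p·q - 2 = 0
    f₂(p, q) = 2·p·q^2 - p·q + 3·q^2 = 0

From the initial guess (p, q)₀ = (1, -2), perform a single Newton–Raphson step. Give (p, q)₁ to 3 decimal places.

(0.568, -1.158)

At (1, -2): F = (-23.000, 22.000).
Jacobian J = [[4·p·q + 2·p - 2·q^2 + 5·q, 2·p^2 - 4·p·q + 5·p], [2·q^2 - q, 4·p·q - p + 6·q]].
At the point, J = [[-24.000, 15.000], [10.000, -21.000]] (det J = 354.000).
Solving J·Δ = −F gives Δ = (-0.432, 0.842).
Then the next iterate is (p, q)₁ = (0.568, -1.158).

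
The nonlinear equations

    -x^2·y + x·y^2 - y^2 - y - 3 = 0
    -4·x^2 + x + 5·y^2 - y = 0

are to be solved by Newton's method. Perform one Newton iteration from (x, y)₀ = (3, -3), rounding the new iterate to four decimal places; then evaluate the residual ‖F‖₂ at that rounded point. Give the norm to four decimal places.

13.2055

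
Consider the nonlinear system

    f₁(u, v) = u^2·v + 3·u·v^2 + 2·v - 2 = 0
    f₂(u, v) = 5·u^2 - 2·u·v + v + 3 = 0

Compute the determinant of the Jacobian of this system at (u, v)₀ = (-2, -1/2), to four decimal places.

J = [[2·u·v + 3·v^2, u^2 + 6·u·v + 2], [10·u - 2·v, -2·u + 1]].
At the point, J = [[2.7500, 12.0000], [-19.0000, 5.0000]].
det J = 241.7500.

241.7500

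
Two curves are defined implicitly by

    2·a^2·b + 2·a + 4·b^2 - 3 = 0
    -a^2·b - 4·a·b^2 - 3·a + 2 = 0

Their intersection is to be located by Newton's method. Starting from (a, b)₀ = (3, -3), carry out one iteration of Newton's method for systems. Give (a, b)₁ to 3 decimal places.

(2.351, -1.820)

At (3, -3): F = (-15.000, -88.000).
Jacobian J = [[4·a·b + 2, 2·a^2 + 8·b], [-2·a·b - 4·b^2 - 3, -a^2 - 8·a·b]].
At the point, J = [[-34.000, -6.000], [-21.000, 63.000]] (det J = -2268.000).
Solving J·Δ = −F gives Δ = (-0.649, 1.180).
Then the next iterate is (a, b)₁ = (2.351, -1.820).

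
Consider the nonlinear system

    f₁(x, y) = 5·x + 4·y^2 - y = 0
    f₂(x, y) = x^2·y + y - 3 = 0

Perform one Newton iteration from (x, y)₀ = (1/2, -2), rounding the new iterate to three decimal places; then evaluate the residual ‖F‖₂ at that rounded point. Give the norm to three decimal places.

10.292

At (1/2, -2): F = (20.500, -5.500).
Jacobian J = [[5, 8·y - 1], [2·x·y, x^2 + 1]].
At the point, J = [[5.000, -17.000], [-2.000, 1.250]] (det J = -27.750).
Solving J·Δ = −F gives Δ = (-2.446, 0.486).
Then the next iterate is (x, y)₁ = (-1.946, -1.514).
Re-evaluating at (-1.946, -1.514): F = (0.95278, -10.24739), so ‖F‖₂ = 10.292.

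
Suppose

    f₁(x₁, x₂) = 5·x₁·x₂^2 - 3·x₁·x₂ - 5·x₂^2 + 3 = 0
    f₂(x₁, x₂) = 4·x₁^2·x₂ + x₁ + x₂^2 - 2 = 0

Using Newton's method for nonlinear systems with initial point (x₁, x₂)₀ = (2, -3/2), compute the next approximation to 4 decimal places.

At (2, -3/2): F = (23.2500, -21.7500).
Jacobian J = [[5·x₂^2 - 3·x₂, 10·x₁·x₂ - 3·x₁ - 10·x₂], [8·x₁·x₂ + 1, 4·x₁^2 + 2·x₂]].
At the point, J = [[15.7500, -21.0000], [-23.0000, 13.0000]] (det J = -278.2500).
Solving J·Δ = −F gives Δ = (-0.5553, 0.6907).
Then the next iterate is (x₁, x₂)₁ = (1.4447, -0.8093).

(1.4447, -0.8093)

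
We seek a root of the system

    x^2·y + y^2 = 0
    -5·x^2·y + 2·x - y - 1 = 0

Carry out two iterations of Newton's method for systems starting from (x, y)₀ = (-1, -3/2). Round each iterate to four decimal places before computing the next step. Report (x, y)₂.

(-0.7822, -0.6544)

At (-1, -3/2): F = (0.7500, 6.0000).
Jacobian J = [[2·x·y, x^2 + 2·y], [-10·x·y + 2, -5·x^2 - 1]].
At the point, J = [[3.0000, -2.0000], [-13.0000, -6.0000]] (det J = -44.0000).
Solving J·Δ = −F gives Δ = (0.1705, 0.6307).
Then the next iterate is (x, y)₁ = (-0.8295, -0.8693).
Round to (-0.8295, -0.8693) and repeat: F = (0.157543, 1.200997), J = [[1.442169, -1.050530], [-5.210843, -4.440351]].
Δ = (0.0473, 0.2149), so (x, y)₂ = (-0.7822, -0.6544).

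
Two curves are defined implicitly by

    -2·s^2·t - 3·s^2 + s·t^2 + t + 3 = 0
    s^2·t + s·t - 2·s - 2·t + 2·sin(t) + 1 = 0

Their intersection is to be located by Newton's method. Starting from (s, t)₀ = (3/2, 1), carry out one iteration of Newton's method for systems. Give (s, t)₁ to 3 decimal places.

At (3/2, 1): F = (-5.750, 1.43294).
Jacobian J = [[-4·s·t - 6·s + t^2, -2·s^2 + 2·s·t + 1], [2·s·t + t - 2, s^2 + s + 2·cos(t) - 2]].
At the point, J = [[-14.000, -0.500], [2.000, 2.83060]] (det J = -38.62846).
Solving J·Δ = −F gives Δ = (-0.403, -0.222).
Then the next iterate is (s, t)₁ = (1.097, 0.778).

(1.097, 0.778)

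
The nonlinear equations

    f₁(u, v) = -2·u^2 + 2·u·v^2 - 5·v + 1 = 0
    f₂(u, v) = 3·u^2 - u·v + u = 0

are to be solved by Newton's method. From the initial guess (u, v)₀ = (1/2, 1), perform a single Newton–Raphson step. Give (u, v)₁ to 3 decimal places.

(0.056, -0.167)

At (1/2, 1): F = (-3.500, 0.750).
Jacobian J = [[-4·u + 2·v^2, 4·u·v - 5], [6·u - v + 1, -u]].
At the point, J = [[0.000, -3.000], [3.000, -0.500]] (det J = 9.000).
Solving J·Δ = −F gives Δ = (-0.444, -1.167).
Then the next iterate is (u, v)₁ = (0.056, -0.167).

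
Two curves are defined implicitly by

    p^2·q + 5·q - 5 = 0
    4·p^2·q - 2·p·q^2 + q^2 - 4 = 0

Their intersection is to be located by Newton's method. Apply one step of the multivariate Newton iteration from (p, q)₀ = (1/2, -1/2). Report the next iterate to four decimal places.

(-0.7673, 0.8317)

At (1/2, -1/2): F = (-7.6250, -4.5000).
Jacobian J = [[2·p·q, p^2 + 5], [8·p·q - 2·q^2, 4·p^2 - 4·p·q + 2·q]].
At the point, J = [[-0.5000, 5.2500], [-2.5000, 1.0000]] (det J = 12.6250).
Solving J·Δ = −F gives Δ = (-1.2673, 1.3317).
Then the next iterate is (p, q)₁ = (-0.7673, 0.8317).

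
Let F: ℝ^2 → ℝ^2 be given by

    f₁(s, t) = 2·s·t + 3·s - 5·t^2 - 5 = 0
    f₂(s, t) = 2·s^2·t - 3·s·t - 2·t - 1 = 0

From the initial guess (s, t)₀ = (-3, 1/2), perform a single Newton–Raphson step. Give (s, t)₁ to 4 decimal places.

At (-3, 1/2): F = (-18.2500, 11.5000).
Jacobian J = [[2·t + 3, 2·s - 10·t], [4·s·t - 3·t, 2·s^2 - 3·s - 2]].
At the point, J = [[4.0000, -11.0000], [-7.5000, 25.0000]] (det J = 17.5000).
Solving J·Δ = −F gives Δ = (18.8429, 5.1929).
Then the next iterate is (s, t)₁ = (15.8429, 5.6929).

(15.8429, 5.6929)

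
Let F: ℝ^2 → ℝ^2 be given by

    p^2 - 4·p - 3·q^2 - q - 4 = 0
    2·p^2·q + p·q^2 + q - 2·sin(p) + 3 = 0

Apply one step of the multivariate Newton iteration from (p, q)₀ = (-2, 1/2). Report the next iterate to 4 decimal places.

At (-2, 1/2): F = (6.7500, 8.818595).
Jacobian J = [[2·p - 4, -6·q - 1], [4·p·q + q^2 - 2·cos(p), 2·p^2 + 2·p·q + 1]].
At the point, J = [[-8.0000, -4.0000], [-2.917706, 7.0000]] (det J = -67.670825).
Solving J·Δ = −F gives Δ = (1.2195, -0.7515).
Then the next iterate is (p, q)₁ = (-0.7805, -0.2515).

(-0.7805, -0.2515)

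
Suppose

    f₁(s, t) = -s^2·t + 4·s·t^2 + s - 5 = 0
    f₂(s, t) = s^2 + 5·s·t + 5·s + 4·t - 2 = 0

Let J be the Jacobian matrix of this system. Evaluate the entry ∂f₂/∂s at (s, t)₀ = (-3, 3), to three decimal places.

∂f₂/∂s = 2·s + 5·t + 5.
At (-3, 3) this is 14.000.

14.000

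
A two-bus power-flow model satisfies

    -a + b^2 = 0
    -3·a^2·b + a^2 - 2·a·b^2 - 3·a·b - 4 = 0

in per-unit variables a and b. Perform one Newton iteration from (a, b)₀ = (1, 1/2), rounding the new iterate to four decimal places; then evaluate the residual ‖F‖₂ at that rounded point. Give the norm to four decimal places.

3.9406

At (1, 1/2): F = (-0.7500, -6.5000).
Jacobian J = [[-1, 2·b], [-6·a·b + 2·a - 2·b^2 - 3·b, -3·a^2 - 4·a·b - 3·a]].
At the point, J = [[-1.0000, 1.0000], [-3.0000, -8.0000]] (det J = 11.0000).
Solving J·Δ = −F gives Δ = (-1.1364, -0.3864).
Then the next iterate is (a, b)₁ = (-0.1364, 0.1136).
Re-evaluating at (-0.1364, 0.1136): F = (0.149305, -3.937730), so ‖F‖₂ = 3.9406.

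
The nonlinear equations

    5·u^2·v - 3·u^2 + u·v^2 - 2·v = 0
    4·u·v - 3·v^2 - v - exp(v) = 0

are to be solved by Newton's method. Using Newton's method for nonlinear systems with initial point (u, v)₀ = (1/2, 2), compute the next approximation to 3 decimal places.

At (1/2, 2): F = (-0.250, -17.38906).
Jacobian J = [[10·u·v - 6·u + v^2, 5·u^2 + 2·u·v - 2], [4·v, 4·u - 6·v - exp(v) - 1]].
At the point, J = [[11.000, 1.250], [8.000, -18.38906]] (det J = -212.27962).
Solving J·Δ = −F gives Δ = (0.124, -0.892).
Then the next iterate is (u, v)₁ = (0.624, 1.108).

(0.624, 1.108)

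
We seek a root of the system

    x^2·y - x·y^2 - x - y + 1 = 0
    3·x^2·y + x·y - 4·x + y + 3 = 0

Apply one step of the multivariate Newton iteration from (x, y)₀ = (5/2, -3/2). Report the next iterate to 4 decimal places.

At (5/2, -3/2): F = (-15.0000, -40.3750).
Jacobian J = [[2·x·y - y^2 - 1, x^2 - 2·x·y - 1], [6·x·y + y - 4, 3·x^2 + x + 1]].
At the point, J = [[-10.7500, 12.7500], [-28.0000, 22.2500]] (det J = 117.8125).
Solving J·Δ = −F gives Δ = (-1.5366, -0.1191).
Then the next iterate is (x, y)₁ = (0.9634, -1.6191).

(0.9634, -1.6191)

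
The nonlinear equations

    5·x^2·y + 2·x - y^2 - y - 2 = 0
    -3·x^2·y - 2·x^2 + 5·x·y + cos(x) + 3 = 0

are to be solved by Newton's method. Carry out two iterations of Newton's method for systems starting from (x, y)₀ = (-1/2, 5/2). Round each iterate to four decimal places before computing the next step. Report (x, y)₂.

At (-1/2, 5/2): F = (-8.6250, -4.747417).
Jacobian J = [[10·x·y + 2, 5·x^2 - 2·y - 1], [-6·x·y - 4·x + 5·y - sin(x), -3·x^2 + 5·x]].
At the point, J = [[-10.5000, -4.7500], [22.479426, -3.2500]] (det J = 140.902271).
Solving J·Δ = −F gives Δ = (-0.0389, -1.7298).
Then the next iterate is (x, y)₁ = (-0.5389, 0.7702).
Round to (-0.5389, 0.7702) and repeat: F = (-3.322827, 0.531115), J = [[-2.150608, -1.088334], [9.010157, -3.565740]].
Δ = (-0.7111, -1.6479), so (x, y)₂ = (-1.2500, -0.8777).

(-1.2500, -0.8777)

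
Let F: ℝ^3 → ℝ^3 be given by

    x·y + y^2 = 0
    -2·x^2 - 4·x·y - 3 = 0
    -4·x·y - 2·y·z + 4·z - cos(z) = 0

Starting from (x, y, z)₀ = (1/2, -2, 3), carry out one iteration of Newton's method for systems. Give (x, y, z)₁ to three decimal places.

(0.670, -1.240, 0.019)

At (1/2, -2, 3): F = (3.000, 0.500, 28.98999).
Jacobian J = [[y, x + 2·y, 0], [-4·x - 4·y, -4·x, 0], [-4·y, -4·x - 2·z, -2·y + sin(z) + 4]].
At the point, J = [[-2.000, -3.500, 0.000], [6.000, -2.000, 0.000], [8.000, -8.000, 8.14112]] (det J = 203.52800).
Solving J·Δ = −F gives Δ = (0.170, 0.760, -2.981).
Then the next iterate is (x, y, z)₁ = (0.670, -1.240, 0.019).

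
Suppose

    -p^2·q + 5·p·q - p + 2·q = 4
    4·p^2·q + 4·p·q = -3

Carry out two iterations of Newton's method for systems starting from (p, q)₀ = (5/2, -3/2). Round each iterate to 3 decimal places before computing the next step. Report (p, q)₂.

At (5/2, -3/2): F = (-18.875, -49.500).
Jacobian J = [[-2·p·q + 5·q - 1, -p^2 + 5·p + 2], [8·p·q + 4·q, 4·p^2 + 4·p]].
At the point, J = [[-1.000, 8.250], [-36.000, 35.000]] (det J = 262.000).
Solving J·Δ = −F gives Δ = (0.963, 2.405).
Then the next iterate is (p, q)₁ = (3.463, 0.905).
Round to (3.463, 0.905) and repeat: F = (-0.83602, 58.94844), J = [[-2.74303, 7.32263], [28.69212, 61.82148]].
Δ = (-1.273, -0.363), so (p, q)₂ = (2.190, 0.542).

(2.190, 0.542)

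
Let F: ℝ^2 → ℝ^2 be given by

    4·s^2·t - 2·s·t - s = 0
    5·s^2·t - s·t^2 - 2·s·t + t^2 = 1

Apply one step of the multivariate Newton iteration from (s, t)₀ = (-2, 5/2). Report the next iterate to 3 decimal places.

At (-2, 5/2): F = (52.000, 77.750).
Jacobian J = [[8·s·t - 2·t - 1, 4·s^2 - 2·s], [10·s·t - t^2 - 2·t, 5·s^2 - 2·s·t - 2·s + 2·t]].
At the point, J = [[-46.000, 20.000], [-61.250, 39.000]] (det J = -569.000).
Solving J·Δ = −F gives Δ = (0.831, -0.688).
Then the next iterate is (s, t)₁ = (-1.169, 1.812).

(-1.169, 1.812)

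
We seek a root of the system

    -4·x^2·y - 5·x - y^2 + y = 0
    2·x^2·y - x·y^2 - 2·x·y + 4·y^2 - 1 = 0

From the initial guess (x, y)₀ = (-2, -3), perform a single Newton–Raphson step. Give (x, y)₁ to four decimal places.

(-1.3491, -1.7221)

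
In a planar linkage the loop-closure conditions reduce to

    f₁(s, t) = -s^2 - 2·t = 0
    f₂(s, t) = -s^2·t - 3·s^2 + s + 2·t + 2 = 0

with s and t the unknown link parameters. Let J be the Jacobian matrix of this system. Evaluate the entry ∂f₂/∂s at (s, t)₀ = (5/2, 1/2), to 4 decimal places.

-16.5000

∂f₂/∂s = -2·s·t - 6·s + 1.
At (5/2, 1/2) this is -16.5000.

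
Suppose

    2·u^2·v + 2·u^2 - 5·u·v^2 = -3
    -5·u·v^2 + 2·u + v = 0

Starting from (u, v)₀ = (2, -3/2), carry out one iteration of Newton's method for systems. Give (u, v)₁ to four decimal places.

(2.2598, -0.7773)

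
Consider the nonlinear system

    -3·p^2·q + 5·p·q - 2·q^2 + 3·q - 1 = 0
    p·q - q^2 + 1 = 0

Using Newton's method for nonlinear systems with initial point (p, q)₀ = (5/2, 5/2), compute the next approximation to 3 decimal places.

At (5/2, 5/2): F = (-21.625, 1.000).
Jacobian J = [[-6·p·q + 5·q, -3·p^2 + 5·p - 4·q + 3], [q, p - 2·q]].
At the point, J = [[-25.000, -13.250], [2.500, -2.500]] (det J = 95.625).
Solving J·Δ = −F gives Δ = (-0.704, -0.304).
Then the next iterate is (p, q)₁ = (1.796, 2.196).

(1.796, 2.196)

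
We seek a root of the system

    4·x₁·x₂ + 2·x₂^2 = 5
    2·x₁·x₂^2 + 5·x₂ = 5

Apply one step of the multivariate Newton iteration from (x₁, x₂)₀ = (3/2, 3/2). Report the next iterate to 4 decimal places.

(1.2333, 0.9250)

At (3/2, 3/2): F = (8.5000, 9.2500).
Jacobian J = [[4·x₂, 4·x₁ + 4·x₂], [2·x₂^2, 4·x₁·x₂ + 5]].
At the point, J = [[6.0000, 12.0000], [4.5000, 14.0000]] (det J = 30.0000).
Solving J·Δ = −F gives Δ = (-0.2667, -0.5750).
Then the next iterate is (x₁, x₂)₁ = (1.2333, 0.9250).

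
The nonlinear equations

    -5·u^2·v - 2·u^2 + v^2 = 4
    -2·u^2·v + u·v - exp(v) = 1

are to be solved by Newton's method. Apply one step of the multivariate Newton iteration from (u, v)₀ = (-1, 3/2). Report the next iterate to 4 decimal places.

At (-1, 3/2): F = (-11.2500, -9.981689).
Jacobian J = [[-10·u·v - 4·u, -5·u^2 + 2·v], [-4·u·v + v, -2·u^2 + u - exp(v)]].
At the point, J = [[19.0000, -2.0000], [7.5000, -7.481689]] (det J = -127.152092).
Solving J·Δ = −F gives Δ = (0.5050, -0.8280).
Then the next iterate is (u, v)₁ = (-0.4950, 0.6720).

(-0.4950, 0.6720)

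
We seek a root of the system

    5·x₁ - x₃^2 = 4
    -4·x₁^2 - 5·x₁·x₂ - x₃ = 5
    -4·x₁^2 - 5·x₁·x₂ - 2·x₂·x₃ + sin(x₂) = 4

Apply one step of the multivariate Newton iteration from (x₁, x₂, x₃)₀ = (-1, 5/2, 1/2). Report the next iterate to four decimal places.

At (-1, 5/2, 1/2): F = (-9.2500, 3.0000, 2.598472).
Jacobian J = [[5, 0, -2·x₃], [-8·x₁ - 5·x₂, -5·x₁, -1], [-8·x₁ - 5·x₂, -5·x₁ - 2·x₃ + cos(x₂), -2·x₂]].
At the point, J = [[5.0000, 0.0000, -1.0000], [-4.5000, 5.0000, -1.0000], [-4.5000, 3.198856, -5.0000]] (det J = -117.110864).
Solving J·Δ = −F gives Δ = (1.7510, 0.8768, -0.4952).
Then the next iterate is (x₁, x₂, x₃)₁ = (0.7510, 3.3768, 0.0048).

(0.7510, 3.3768, 0.0048)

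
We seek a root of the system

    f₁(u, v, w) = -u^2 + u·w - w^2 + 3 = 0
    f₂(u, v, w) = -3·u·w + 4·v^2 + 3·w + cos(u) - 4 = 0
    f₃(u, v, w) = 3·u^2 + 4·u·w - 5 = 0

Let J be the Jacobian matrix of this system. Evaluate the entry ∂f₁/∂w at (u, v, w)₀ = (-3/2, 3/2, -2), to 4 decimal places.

2.5000

∂f₁/∂w = u - 2·w.
At (-3/2, 3/2, -2) this is 2.5000.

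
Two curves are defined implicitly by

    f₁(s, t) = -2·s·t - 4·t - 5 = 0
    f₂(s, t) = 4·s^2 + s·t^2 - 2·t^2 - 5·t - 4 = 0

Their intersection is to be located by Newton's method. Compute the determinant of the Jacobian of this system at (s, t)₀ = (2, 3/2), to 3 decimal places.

161.000

J = [[-2·t, -2·s - 4], [8·s + t^2, 2·s·t - 4·t - 5]].
At the point, J = [[-3.000, -8.000], [18.250, -5.000]].
det J = 161.000.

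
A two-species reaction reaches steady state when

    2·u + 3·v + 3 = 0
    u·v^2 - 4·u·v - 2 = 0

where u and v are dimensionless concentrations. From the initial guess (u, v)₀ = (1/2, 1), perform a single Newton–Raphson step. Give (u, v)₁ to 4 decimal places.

(0.0000, -1.0000)

At (1/2, 1): F = (7.0000, -3.5000).
Jacobian J = [[2, 3], [v^2 - 4·v, 2·u·v - 4·u]].
At the point, J = [[2.0000, 3.0000], [-3.0000, -1.0000]] (det J = 7.0000).
Solving J·Δ = −F gives Δ = (-0.5000, -2.0000).
Then the next iterate is (u, v)₁ = (0.0000, -1.0000).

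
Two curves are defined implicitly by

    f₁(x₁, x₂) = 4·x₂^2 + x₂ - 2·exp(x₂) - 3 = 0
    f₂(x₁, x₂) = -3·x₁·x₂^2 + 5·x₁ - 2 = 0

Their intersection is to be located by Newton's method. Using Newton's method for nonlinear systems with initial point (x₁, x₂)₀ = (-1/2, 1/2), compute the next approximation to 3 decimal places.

(-0.524, 3.318)

At (-1/2, 1/2): F = (-4.79744, -4.125).
Jacobian J = [[0, 8·x₂ - 2·exp(x₂) + 1], [-3·x₂^2 + 5, -6·x₁·x₂]].
At the point, J = [[0.000, 1.70256], [4.250, 1.500]] (det J = -7.23587).
Solving J·Δ = −F gives Δ = (-0.024, 2.818).
Then the next iterate is (x₁, x₂)₁ = (-0.524, 3.318).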